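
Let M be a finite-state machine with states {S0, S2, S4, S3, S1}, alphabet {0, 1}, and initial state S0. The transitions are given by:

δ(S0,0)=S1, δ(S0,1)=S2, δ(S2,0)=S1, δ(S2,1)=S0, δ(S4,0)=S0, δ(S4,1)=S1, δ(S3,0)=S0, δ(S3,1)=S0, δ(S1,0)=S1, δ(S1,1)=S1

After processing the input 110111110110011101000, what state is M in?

S1

Trace: S0 -1-> S2 -1-> S0 -0-> S1 -1-> S1 -1-> S1 -1-> S1 -1-> S1 -1-> S1 -0-> S1 -1-> S1 -1-> S1 -0-> S1 -0-> S1 -1-> S1 -1-> S1 -1-> S1 -0-> S1 -1-> S1 -0-> S1 -0-> S1 -0-> S1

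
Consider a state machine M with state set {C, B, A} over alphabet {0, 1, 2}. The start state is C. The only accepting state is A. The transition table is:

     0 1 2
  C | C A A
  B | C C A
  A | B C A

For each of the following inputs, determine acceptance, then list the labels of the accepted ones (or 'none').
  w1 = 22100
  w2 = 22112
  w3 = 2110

w1: C → A → A → C → C → C  → end C, rejected
w2: C → A → A → C → A → A  → end A, accepted
w3: C → A → C → A → B  → end B, rejected

w2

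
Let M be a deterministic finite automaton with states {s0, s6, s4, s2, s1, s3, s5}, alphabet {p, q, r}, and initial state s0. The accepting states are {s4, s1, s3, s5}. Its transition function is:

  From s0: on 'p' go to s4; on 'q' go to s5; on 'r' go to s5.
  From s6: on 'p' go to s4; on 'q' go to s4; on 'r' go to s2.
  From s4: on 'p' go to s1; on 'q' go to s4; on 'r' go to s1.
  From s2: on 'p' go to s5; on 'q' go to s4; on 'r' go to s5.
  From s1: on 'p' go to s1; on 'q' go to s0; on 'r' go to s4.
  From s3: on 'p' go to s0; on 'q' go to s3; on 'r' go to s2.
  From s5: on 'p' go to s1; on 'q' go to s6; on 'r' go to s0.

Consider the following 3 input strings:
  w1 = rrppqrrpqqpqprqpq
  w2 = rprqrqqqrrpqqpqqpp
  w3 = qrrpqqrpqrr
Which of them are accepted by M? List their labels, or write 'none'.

w1: s0 → s5 → s0 → s4 → s1 → s0 → s5 → s0 → s4 → s4 → s4 → s1 → s0 → s4 → s1 → s0 → s4 → s4  → end s4, accepted
w2: s0 → s5 → s1 → s4 → s4 → s1 → s0 → s5 → s6 → s2 → s5 → s1 → s0 → s5 → s1 → s0 → s5 → s1 → s1  → end s1, accepted
w3: s0 → s5 → s0 → s5 → s1 → s0 → s5 → s0 → s4 → s4 → s1 → s4  → end s4, accepted

w1, w2, w3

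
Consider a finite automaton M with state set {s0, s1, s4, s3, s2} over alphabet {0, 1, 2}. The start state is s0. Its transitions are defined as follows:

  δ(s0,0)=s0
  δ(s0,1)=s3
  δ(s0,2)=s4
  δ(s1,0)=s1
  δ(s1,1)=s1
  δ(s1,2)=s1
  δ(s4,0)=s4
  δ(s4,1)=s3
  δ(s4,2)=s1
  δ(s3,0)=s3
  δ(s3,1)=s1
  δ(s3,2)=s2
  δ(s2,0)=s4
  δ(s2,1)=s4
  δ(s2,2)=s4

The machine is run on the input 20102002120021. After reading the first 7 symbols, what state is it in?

s0 → s4 → s4 → s3 → s3 → s2 → s4 → s4
After 7 symbols: s4.

s4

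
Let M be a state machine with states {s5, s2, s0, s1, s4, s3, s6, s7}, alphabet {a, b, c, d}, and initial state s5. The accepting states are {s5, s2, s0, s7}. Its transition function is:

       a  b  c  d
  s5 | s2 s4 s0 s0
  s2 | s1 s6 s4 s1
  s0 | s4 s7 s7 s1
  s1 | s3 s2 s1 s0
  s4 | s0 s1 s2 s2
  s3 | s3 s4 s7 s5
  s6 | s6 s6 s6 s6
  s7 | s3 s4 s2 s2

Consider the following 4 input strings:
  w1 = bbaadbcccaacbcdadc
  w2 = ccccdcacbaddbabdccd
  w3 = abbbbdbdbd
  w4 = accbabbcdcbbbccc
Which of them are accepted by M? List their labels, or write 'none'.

w1

w1: s5 → s4 → s1 → s3 → s3 → s5 → s4 → s2 → s4 → s2 → s1 → s3 → s7 → s4 → s2 → s1 → s3 → s5 → s0  → end s0, accepted
w2: s5 → s0 → s7 → s2 → s4 → s2 → s4 → s0 → s7 → s4 → s0 → s1 → s0 → s7 → s3 → s4 → s2 → s4 → s2 → s1  → end s1, rejected
w3: s5 → s2 → s6 → s6 → s6 → s6 → s6 → s6 → s6 → s6 → s6  → end s6, rejected
w4: s5 → s2 → s4 → s2 → s6 → s6 → s6 → s6 → s6 → s6 → s6 → s6 → s6 → s6 → s6 → s6 → s6  → end s6, rejected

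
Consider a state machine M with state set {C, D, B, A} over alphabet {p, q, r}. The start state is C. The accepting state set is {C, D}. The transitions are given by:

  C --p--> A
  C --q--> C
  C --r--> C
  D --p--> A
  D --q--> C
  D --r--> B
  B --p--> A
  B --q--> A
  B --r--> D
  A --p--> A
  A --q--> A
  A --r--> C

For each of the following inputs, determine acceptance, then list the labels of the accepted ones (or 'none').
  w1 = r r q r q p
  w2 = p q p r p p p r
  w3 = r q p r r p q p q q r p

w1: Trace: C -r-> C -r-> C -q-> C -r-> C -q-> C -p-> A  → end A, rejected
w2: Trace: C -p-> A -q-> A -p-> A -r-> C -p-> A -p-> A -p-> A -r-> C  → end C, accepted
w3: Trace: C -r-> C -q-> C -p-> A -r-> C -r-> C -p-> A -q-> A -p-> A -q-> A -q-> A -r-> C -p-> A  → end A, rejected

w2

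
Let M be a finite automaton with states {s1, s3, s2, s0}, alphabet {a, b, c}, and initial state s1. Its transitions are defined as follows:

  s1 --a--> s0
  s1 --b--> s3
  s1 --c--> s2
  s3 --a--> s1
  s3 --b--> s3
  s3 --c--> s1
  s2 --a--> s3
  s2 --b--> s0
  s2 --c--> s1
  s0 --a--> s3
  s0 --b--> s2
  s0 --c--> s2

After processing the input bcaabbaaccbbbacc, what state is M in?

Trace: s1 -b-> s3 -c-> s1 -a-> s0 -a-> s3 -b-> s3 -b-> s3 -a-> s1 -a-> s0 -c-> s2 -c-> s1 -b-> s3 -b-> s3 -b-> s3 -a-> s1 -c-> s2 -c-> s1

s1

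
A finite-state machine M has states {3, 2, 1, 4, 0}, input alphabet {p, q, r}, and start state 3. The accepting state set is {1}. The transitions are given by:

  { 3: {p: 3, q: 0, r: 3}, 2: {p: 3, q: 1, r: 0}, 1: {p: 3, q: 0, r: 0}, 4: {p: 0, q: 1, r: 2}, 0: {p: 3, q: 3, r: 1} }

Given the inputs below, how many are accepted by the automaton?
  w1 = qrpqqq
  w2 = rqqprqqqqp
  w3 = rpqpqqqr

1

w1: 3 → 0 → 1 → 3 → 0 → 3 → 0  → end 0, rejected
w2: 3 → 3 → 0 → 3 → 3 → 3 → 0 → 3 → 0 → 3 → 3  → end 3, rejected
w3: 3 → 3 → 3 → 0 → 3 → 0 → 3 → 0 → 1  → end 1, accepted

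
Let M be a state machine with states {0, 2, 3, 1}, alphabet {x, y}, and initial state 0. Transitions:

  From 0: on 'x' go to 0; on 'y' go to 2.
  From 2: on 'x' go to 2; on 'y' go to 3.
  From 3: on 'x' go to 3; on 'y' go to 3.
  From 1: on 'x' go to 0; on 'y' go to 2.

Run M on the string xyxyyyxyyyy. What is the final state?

0 → 0 → 2 → 2 → 3 → 3 → 3 → 3 → 3 → 3 → 3 → 3

3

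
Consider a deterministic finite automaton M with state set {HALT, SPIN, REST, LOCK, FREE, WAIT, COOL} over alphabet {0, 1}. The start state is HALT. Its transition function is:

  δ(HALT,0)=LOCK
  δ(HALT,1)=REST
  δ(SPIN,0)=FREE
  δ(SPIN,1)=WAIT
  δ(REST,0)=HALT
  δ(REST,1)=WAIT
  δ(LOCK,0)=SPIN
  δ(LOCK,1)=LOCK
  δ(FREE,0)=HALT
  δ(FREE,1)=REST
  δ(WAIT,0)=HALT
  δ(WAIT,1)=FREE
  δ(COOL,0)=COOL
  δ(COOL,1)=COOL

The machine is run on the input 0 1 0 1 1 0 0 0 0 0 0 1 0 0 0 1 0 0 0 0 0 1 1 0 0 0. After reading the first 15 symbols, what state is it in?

start at HALT
read '0': HALT → LOCK
read '1': LOCK → LOCK
read '0': LOCK → SPIN
read '1': SPIN → WAIT
read '1': WAIT → FREE
read '0': FREE → HALT
read '0': HALT → LOCK
read '0': LOCK → SPIN
read '0': SPIN → FREE
read '0': FREE → HALT
read '0': HALT → LOCK
read '1': LOCK → LOCK
read '0': LOCK → SPIN
read '0': SPIN → FREE
read '0': FREE → HALT
After 15 symbols: HALT.

HALT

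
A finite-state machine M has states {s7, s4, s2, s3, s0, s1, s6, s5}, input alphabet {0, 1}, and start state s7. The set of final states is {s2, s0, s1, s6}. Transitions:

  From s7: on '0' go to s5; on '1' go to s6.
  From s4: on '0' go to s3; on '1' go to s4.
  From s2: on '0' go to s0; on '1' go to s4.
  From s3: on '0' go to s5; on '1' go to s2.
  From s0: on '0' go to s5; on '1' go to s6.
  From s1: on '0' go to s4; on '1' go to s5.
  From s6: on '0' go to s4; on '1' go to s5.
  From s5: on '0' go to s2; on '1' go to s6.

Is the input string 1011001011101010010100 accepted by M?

No

Trace: s7 -1-> s6 -0-> s4 -1-> s4 -1-> s4 -0-> s3 -0-> s5 -1-> s6 -0-> s4 -1-> s4 -1-> s4 -1-> s4 -0-> s3 -1-> s2 -0-> s0 -1-> s6 -0-> s4 -0-> s3 -1-> s2 -0-> s0 -1-> s6 -0-> s4 -0-> s3
End state s3 is not accepting.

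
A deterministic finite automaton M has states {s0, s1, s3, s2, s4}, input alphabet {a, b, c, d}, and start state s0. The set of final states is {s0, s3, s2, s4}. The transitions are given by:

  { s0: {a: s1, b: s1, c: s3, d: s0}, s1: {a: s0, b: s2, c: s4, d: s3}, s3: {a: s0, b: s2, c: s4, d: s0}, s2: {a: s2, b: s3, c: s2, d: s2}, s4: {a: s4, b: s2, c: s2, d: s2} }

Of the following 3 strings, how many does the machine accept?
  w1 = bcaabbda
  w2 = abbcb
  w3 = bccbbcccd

w1: Trace: s0 -b-> s1 -c-> s4 -a-> s4 -a-> s4 -b-> s2 -b-> s3 -d-> s0 -a-> s1  → end s1, rejected
w2: Trace: s0 -a-> s1 -b-> s2 -b-> s3 -c-> s4 -b-> s2  → end s2, accepted
w3: Trace: s0 -b-> s1 -c-> s4 -c-> s2 -b-> s3 -b-> s2 -c-> s2 -c-> s2 -c-> s2 -d-> s2  → end s2, accepted

2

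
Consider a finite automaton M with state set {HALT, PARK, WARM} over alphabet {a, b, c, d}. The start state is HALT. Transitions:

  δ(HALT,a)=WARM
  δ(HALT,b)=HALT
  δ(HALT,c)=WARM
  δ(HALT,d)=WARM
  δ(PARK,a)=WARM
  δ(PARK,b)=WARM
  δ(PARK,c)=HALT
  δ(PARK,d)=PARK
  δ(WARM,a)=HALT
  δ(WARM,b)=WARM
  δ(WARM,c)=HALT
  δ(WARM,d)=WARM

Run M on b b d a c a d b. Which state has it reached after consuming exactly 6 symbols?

HALT

start at HALT
read 'b': HALT → HALT
read 'b': HALT → HALT
read 'd': HALT → WARM
read 'a': WARM → HALT
read 'c': HALT → WARM
read 'a': WARM → HALT
After 6 symbols: HALT.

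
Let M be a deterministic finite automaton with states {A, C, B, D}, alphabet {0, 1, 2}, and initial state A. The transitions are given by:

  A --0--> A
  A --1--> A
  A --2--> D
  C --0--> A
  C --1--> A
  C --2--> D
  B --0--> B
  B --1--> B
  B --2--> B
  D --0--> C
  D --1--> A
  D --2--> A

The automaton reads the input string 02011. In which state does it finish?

A

Trace: A -0-> A -2-> D -0-> C -1-> A -1-> A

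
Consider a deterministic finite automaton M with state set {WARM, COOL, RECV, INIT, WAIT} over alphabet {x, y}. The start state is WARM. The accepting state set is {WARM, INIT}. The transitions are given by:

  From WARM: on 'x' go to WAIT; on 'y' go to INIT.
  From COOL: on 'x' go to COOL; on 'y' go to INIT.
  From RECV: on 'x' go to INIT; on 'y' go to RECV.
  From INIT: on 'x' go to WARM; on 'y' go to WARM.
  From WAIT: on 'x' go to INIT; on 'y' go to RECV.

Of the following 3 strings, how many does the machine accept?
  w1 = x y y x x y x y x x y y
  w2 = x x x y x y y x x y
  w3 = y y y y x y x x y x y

w1:
  start at WARM
  read 'x': WARM → WAIT
  read 'y': WAIT → RECV
  read 'y': RECV → RECV
  read 'x': RECV → INIT
  read 'x': INIT → WARM
  read 'y': WARM → INIT
  read 'x': INIT → WARM
  read 'y': WARM → INIT
  read 'x': INIT → WARM
  read 'x': WARM → WAIT
  read 'y': WAIT → RECV
  read 'y': RECV → RECV
  end RECV, rejected
w2:
  start at WARM
  read 'x': WARM → WAIT
  read 'x': WAIT → INIT
  read 'x': INIT → WARM
  read 'y': WARM → INIT
  read 'x': INIT → WARM
  read 'y': WARM → INIT
  read 'y': INIT → WARM
  read 'x': WARM → WAIT
  read 'x': WAIT → INIT
  read 'y': INIT → WARM
  end WARM, accepted
w3:
  start at WARM
  read 'y': WARM → INIT
  read 'y': INIT → WARM
  read 'y': WARM → INIT
  read 'y': INIT → WARM
  read 'x': WARM → WAIT
  read 'y': WAIT → RECV
  read 'x': RECV → INIT
  read 'x': INIT → WARM
  read 'y': WARM → INIT
  read 'x': INIT → WARM
  read 'y': WARM → INIT
  end INIT, accepted

2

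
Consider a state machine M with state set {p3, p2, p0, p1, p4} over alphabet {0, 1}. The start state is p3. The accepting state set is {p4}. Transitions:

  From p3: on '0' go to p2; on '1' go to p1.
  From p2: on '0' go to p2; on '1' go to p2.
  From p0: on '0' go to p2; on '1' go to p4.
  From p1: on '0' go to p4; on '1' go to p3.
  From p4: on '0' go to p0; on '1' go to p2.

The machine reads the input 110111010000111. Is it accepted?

p3 → p1 → p3 → p2 → p2 → p2 → p2 → p2 → p2 → p2 → p2 → p2 → p2 → p2 → p2 → p2
End state p2 is not accepting.

No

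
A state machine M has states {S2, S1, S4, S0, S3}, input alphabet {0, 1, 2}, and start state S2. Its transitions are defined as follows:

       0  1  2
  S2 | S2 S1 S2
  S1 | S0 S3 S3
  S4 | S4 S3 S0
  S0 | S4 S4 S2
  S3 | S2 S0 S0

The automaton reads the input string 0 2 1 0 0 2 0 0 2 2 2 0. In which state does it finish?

S2

S2 → S2 → S2 → S1 → S0 → S4 → S0 → S4 → S4 → S0 → S2 → S2 → S2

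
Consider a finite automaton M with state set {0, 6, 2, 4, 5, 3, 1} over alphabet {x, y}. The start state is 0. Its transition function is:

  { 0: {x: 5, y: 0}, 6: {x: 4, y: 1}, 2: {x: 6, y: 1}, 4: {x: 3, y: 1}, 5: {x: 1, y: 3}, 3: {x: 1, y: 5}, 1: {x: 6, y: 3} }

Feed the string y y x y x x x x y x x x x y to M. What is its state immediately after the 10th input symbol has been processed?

1

Trace: 0 -y-> 0 -y-> 0 -x-> 5 -y-> 3 -x-> 1 -x-> 6 -x-> 4 -x-> 3 -y-> 5 -x-> 1
After 10 symbols: 1.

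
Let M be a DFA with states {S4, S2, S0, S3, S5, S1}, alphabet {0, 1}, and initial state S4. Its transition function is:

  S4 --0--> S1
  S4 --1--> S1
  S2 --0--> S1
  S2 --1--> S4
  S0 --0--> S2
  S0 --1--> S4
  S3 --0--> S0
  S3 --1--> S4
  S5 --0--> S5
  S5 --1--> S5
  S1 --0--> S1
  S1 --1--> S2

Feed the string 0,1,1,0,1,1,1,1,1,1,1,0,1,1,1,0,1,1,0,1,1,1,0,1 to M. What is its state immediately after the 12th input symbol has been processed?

Trace: S4 -0-> S1 -1-> S2 -1-> S4 -0-> S1 -1-> S2 -1-> S4 -1-> S1 -1-> S2 -1-> S4 -1-> S1 -1-> S2 -0-> S1
After 12 symbols: S1.

S1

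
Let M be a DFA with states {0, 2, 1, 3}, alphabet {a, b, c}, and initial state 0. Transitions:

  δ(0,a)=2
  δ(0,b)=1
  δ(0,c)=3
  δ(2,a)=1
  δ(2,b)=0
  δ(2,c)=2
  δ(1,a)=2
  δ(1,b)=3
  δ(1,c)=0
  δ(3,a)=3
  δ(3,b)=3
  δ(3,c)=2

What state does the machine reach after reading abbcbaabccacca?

start at 0
read 'a': 0 → 2
read 'b': 2 → 0
read 'b': 0 → 1
read 'c': 1 → 0
read 'b': 0 → 1
read 'a': 1 → 2
read 'a': 2 → 1
read 'b': 1 → 3
read 'c': 3 → 2
read 'c': 2 → 2
read 'a': 2 → 1
read 'c': 1 → 0
read 'c': 0 → 3
read 'a': 3 → 3

3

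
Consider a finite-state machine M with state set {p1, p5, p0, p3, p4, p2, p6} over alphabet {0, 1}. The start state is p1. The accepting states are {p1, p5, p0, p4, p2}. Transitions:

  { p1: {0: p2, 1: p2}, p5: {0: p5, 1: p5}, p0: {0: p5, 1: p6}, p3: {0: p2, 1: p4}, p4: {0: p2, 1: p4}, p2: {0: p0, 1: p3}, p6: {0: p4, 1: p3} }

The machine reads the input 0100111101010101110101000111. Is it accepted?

Yes

p1 → p2 → p3 → p2 → p0 → p6 → p3 → p4 → p4 → p2 → p3 → p2 → p3 → p2 → p3 → p2 → p3 → p4 → p4 → p2 → p3 → p2 → p3 → p2 → p0 → p5 → p5 → p5 → p5
End state p5 is accepting.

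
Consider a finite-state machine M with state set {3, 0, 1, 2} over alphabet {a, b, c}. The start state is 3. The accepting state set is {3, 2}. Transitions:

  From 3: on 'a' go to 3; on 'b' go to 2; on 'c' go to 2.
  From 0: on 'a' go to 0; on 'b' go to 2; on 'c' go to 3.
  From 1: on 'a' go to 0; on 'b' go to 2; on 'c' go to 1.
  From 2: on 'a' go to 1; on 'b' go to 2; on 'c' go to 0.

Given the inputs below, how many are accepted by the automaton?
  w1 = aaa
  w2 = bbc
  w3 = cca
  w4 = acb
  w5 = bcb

w1:
  start at 3
  read 'a': 3 → 3
  read 'a': 3 → 3
  read 'a': 3 → 3
  end 3, accepted
w2:
  start at 3
  read 'b': 3 → 2
  read 'b': 2 → 2
  read 'c': 2 → 0
  end 0, rejected
w3:
  start at 3
  read 'c': 3 → 2
  read 'c': 2 → 0
  read 'a': 0 → 0
  end 0, rejected
w4:
  start at 3
  read 'a': 3 → 3
  read 'c': 3 → 2
  read 'b': 2 → 2
  end 2, accepted
w5:
  start at 3
  read 'b': 3 → 2
  read 'c': 2 → 0
  read 'b': 0 → 2
  end 2, accepted

3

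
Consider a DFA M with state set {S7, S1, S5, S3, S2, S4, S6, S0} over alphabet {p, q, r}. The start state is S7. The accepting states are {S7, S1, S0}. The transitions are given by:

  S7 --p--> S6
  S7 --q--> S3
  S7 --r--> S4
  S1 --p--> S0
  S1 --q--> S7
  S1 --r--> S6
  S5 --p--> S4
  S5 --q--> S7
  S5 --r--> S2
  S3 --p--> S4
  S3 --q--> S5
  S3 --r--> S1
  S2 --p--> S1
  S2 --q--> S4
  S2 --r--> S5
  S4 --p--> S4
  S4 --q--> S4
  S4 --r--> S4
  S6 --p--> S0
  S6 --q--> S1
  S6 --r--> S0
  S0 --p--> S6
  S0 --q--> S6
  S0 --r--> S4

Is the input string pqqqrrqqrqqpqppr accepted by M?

No

Trace: S7 -p-> S6 -q-> S1 -q-> S7 -q-> S3 -r-> S1 -r-> S6 -q-> S1 -q-> S7 -r-> S4 -q-> S4 -q-> S4 -p-> S4 -q-> S4 -p-> S4 -p-> S4 -r-> S4
End state S4 is not accepting.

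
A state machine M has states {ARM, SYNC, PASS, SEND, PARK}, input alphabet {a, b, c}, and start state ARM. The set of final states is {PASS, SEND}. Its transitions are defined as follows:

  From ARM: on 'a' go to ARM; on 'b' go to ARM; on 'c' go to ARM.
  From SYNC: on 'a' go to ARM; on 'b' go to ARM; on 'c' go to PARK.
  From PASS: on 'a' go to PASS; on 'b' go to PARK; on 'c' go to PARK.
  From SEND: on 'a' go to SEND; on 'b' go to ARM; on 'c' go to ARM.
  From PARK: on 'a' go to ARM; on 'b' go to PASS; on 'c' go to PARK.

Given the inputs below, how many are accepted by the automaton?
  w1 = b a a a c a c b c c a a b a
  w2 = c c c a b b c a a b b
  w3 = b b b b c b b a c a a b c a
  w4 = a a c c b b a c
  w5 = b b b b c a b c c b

0

w1: Trace: ARM -b-> ARM -a-> ARM -a-> ARM -a-> ARM -c-> ARM -a-> ARM -c-> ARM -b-> ARM -c-> ARM -c-> ARM -a-> ARM -a-> ARM -b-> ARM -a-> ARM  → end ARM, rejected
w2: Trace: ARM -c-> ARM -c-> ARM -c-> ARM -a-> ARM -b-> ARM -b-> ARM -c-> ARM -a-> ARM -a-> ARM -b-> ARM -b-> ARM  → end ARM, rejected
w3: Trace: ARM -b-> ARM -b-> ARM -b-> ARM -b-> ARM -c-> ARM -b-> ARM -b-> ARM -a-> ARM -c-> ARM -a-> ARM -a-> ARM -b-> ARM -c-> ARM -a-> ARM  → end ARM, rejected
w4: Trace: ARM -a-> ARM -a-> ARM -c-> ARM -c-> ARM -b-> ARM -b-> ARM -a-> ARM -c-> ARM  → end ARM, rejected
w5: Trace: ARM -b-> ARM -b-> ARM -b-> ARM -b-> ARM -c-> ARM -a-> ARM -b-> ARM -c-> ARM -c-> ARM -b-> ARM  → end ARM, rejected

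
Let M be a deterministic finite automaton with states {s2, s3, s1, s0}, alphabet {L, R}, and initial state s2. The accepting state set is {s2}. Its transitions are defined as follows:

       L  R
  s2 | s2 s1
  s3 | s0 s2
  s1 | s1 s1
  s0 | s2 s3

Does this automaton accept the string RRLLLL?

No

Trace: s2 -R-> s1 -R-> s1 -L-> s1 -L-> s1 -L-> s1 -L-> s1
End state s1 is not accepting.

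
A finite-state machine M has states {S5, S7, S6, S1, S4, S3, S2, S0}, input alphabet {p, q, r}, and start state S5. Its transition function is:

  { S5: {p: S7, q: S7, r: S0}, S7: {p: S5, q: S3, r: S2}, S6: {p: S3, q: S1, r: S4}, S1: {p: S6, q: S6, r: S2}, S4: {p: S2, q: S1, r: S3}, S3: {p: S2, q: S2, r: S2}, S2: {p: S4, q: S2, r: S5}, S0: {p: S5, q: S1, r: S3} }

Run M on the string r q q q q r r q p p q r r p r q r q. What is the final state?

S2

Trace: S5 -r-> S0 -q-> S1 -q-> S6 -q-> S1 -q-> S6 -r-> S4 -r-> S3 -q-> S2 -p-> S4 -p-> S2 -q-> S2 -r-> S5 -r-> S0 -p-> S5 -r-> S0 -q-> S1 -r-> S2 -q-> S2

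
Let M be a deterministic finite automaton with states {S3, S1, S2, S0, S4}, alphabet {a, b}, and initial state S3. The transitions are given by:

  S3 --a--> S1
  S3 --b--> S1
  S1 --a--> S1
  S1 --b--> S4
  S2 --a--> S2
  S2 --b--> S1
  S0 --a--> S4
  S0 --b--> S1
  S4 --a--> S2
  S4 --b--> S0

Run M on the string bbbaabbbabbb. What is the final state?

S4

Trace: S3 -b-> S1 -b-> S4 -b-> S0 -a-> S4 -a-> S2 -b-> S1 -b-> S4 -b-> S0 -a-> S4 -b-> S0 -b-> S1 -b-> S4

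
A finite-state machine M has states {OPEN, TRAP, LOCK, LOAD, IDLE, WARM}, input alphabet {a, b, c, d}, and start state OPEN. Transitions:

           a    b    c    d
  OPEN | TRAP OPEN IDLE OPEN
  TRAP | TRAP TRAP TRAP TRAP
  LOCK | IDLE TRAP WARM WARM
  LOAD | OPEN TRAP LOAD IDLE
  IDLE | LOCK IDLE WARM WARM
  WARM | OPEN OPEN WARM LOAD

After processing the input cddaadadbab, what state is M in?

TRAP

Trace: OPEN -c-> IDLE -d-> WARM -d-> LOAD -a-> OPEN -a-> TRAP -d-> TRAP -a-> TRAP -d-> TRAP -b-> TRAP -a-> TRAP -b-> TRAP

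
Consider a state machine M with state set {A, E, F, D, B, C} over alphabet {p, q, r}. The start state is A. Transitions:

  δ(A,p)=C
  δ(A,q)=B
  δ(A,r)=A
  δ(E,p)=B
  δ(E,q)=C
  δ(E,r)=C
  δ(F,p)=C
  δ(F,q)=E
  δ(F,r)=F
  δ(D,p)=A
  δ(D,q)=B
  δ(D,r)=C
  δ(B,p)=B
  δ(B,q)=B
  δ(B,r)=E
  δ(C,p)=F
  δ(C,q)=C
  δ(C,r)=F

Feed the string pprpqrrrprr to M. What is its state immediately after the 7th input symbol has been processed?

F

Trace: A -p-> C -p-> F -r-> F -p-> C -q-> C -r-> F -r-> F
After 7 symbols: F.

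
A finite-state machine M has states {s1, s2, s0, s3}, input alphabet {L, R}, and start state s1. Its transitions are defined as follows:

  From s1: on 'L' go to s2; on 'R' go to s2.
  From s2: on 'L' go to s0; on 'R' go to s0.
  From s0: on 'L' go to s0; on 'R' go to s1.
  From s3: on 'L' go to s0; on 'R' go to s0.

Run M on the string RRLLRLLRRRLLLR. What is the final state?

s1

s1 → s2 → s0 → s0 → s0 → s1 → s2 → s0 → s1 → s2 → s0 → s0 → s0 → s0 → s1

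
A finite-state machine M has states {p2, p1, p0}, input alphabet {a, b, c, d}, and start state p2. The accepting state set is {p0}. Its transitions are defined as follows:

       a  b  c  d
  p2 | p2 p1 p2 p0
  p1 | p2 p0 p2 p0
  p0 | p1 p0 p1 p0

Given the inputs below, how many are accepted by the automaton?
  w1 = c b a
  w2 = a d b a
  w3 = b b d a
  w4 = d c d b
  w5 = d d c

1

w1: p2 → p2 → p1 → p2  → end p2, rejected
w2: p2 → p2 → p0 → p0 → p1  → end p1, rejected
w3: p2 → p1 → p0 → p0 → p1  → end p1, rejected
w4: p2 → p0 → p1 → p0 → p0  → end p0, accepted
w5: p2 → p0 → p0 → p1  → end p1, rejected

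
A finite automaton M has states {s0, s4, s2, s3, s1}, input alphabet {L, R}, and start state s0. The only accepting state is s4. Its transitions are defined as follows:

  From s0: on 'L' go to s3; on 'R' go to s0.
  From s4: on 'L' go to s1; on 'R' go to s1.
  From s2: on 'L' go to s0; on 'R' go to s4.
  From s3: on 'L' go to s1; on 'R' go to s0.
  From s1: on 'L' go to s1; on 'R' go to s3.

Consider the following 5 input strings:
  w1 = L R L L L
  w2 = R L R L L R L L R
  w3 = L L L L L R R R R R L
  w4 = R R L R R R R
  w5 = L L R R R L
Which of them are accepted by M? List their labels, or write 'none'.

w1: Trace: s0 -L-> s3 -R-> s0 -L-> s3 -L-> s1 -L-> s1  → end s1, rejected
w2: Trace: s0 -R-> s0 -L-> s3 -R-> s0 -L-> s3 -L-> s1 -R-> s3 -L-> s1 -L-> s1 -R-> s3  → end s3, rejected
w3: Trace: s0 -L-> s3 -L-> s1 -L-> s1 -L-> s1 -L-> s1 -R-> s3 -R-> s0 -R-> s0 -R-> s0 -R-> s0 -L-> s3  → end s3, rejected
w4: Trace: s0 -R-> s0 -R-> s0 -L-> s3 -R-> s0 -R-> s0 -R-> s0 -R-> s0  → end s0, rejected
w5: Trace: s0 -L-> s3 -L-> s1 -R-> s3 -R-> s0 -R-> s0 -L-> s3  → end s3, rejected

none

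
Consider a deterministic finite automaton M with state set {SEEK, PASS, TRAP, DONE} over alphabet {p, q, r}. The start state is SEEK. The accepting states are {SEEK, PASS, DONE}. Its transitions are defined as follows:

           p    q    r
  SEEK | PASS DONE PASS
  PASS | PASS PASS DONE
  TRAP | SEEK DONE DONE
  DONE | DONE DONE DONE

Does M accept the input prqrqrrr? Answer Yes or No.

start at SEEK
read 'p': SEEK → PASS
read 'r': PASS → DONE
read 'q': DONE → DONE
read 'r': DONE → DONE
read 'q': DONE → DONE
read 'r': DONE → DONE
read 'r': DONE → DONE
read 'r': DONE → DONE
End state DONE is accepting.

Yes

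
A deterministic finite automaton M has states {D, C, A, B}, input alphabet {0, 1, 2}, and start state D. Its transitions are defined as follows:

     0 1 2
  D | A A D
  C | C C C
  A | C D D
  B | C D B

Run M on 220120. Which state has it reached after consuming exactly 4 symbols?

D

D → D → D → A → D
After 4 symbols: D.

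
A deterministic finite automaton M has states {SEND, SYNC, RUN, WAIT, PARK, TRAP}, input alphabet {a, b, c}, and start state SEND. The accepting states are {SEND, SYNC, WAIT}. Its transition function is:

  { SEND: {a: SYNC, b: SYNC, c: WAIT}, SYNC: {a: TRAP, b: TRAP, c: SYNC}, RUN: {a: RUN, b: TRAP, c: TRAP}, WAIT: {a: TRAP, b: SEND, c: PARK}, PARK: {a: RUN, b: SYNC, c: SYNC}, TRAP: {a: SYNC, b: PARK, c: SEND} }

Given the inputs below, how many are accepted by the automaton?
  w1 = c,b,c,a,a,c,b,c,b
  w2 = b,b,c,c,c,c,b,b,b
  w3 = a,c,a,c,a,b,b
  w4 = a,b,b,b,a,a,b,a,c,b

2

w1: SEND → WAIT → SEND → WAIT → TRAP → SYNC → SYNC → TRAP → SEND → SYNC  → end SYNC, accepted
w2: SEND → SYNC → TRAP → SEND → WAIT → PARK → SYNC → TRAP → PARK → SYNC  → end SYNC, accepted
w3: SEND → SYNC → SYNC → TRAP → SEND → SYNC → TRAP → PARK  → end PARK, rejected
w4: SEND → SYNC → TRAP → PARK → SYNC → TRAP → SYNC → TRAP → SYNC → SYNC → TRAP  → end TRAP, rejected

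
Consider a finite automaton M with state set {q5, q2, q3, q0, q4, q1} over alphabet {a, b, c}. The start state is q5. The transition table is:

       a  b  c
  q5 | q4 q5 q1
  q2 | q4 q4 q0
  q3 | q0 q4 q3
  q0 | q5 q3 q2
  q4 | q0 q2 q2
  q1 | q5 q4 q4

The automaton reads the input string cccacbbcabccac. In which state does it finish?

q5 → q1 → q4 → q2 → q4 → q2 → q4 → q2 → q0 → q5 → q5 → q1 → q4 → q0 → q2

q2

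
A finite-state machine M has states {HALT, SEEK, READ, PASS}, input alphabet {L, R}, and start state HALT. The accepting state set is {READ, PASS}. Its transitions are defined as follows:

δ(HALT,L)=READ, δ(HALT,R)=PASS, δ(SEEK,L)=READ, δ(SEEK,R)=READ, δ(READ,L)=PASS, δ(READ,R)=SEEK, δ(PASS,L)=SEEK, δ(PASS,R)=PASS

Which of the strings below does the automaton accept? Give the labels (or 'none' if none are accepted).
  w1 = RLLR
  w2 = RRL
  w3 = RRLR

w1: Trace: HALT -R-> PASS -L-> SEEK -L-> READ -R-> SEEK  → end SEEK, rejected
w2: Trace: HALT -R-> PASS -R-> PASS -L-> SEEK  → end SEEK, rejected
w3: Trace: HALT -R-> PASS -R-> PASS -L-> SEEK -R-> READ  → end READ, accepted

w3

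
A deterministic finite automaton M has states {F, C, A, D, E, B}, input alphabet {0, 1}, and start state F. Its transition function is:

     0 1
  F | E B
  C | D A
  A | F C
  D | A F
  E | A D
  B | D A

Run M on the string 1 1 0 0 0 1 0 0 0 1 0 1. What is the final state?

F

F → B → A → F → E → A → C → D → A → F → B → D → F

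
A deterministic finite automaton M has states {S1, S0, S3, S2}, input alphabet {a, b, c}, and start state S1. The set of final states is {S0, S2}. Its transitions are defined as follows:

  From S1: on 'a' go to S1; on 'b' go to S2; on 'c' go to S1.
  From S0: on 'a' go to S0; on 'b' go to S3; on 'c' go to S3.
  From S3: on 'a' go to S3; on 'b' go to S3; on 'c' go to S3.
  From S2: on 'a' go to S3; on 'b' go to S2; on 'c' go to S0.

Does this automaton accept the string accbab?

Trace: S1 -a-> S1 -c-> S1 -c-> S1 -b-> S2 -a-> S3 -b-> S3
End state S3 is not accepting.

No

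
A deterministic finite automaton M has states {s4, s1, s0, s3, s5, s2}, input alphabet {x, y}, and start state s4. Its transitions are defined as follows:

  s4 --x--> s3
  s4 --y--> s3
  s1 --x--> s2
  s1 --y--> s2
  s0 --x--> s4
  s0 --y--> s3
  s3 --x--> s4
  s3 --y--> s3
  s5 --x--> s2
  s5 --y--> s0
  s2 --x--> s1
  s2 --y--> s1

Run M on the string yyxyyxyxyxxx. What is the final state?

s4

start at s4
read 'y': s4 → s3
read 'y': s3 → s3
read 'x': s3 → s4
read 'y': s4 → s3
read 'y': s3 → s3
read 'x': s3 → s4
read 'y': s4 → s3
read 'x': s3 → s4
read 'y': s4 → s3
read 'x': s3 → s4
read 'x': s4 → s3
read 'x': s3 → s4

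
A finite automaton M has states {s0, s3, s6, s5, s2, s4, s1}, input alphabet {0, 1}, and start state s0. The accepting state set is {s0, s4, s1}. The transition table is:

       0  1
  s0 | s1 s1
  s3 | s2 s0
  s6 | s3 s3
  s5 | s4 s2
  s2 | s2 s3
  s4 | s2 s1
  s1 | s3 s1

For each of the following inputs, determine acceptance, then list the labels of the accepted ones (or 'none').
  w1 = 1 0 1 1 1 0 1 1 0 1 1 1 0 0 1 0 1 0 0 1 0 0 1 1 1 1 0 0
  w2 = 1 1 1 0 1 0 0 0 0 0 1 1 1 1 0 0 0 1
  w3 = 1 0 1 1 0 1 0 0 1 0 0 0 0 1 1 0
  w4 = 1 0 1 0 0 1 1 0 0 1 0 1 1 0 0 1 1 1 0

w3

w1: s0 → s1 → s3 → s0 → s1 → s1 → s3 → s0 → s1 → s3 → s0 → s1 → s1 → s3 → s2 → s3 → s2 → s3 → s2 → s2 → s3 → s2 → s2 → s3 → s0 → s1 → s1 → s3 → s2  → end s2, rejected
w2: s0 → s1 → s1 → s1 → s3 → s0 → s1 → s3 → s2 → s2 → s2 → s3 → s0 → s1 → s1 → s3 → s2 → s2 → s3  → end s3, rejected
w3: s0 → s1 → s3 → s0 → s1 → s3 → s0 → s1 → s3 → s0 → s1 → s3 → s2 → s2 → s3 → s0 → s1  → end s1, accepted
w4: s0 → s1 → s3 → s0 → s1 → s3 → s0 → s1 → s3 → s2 → s3 → s2 → s3 → s0 → s1 → s3 → s0 → s1 → s1 → s3  → end s3, rejected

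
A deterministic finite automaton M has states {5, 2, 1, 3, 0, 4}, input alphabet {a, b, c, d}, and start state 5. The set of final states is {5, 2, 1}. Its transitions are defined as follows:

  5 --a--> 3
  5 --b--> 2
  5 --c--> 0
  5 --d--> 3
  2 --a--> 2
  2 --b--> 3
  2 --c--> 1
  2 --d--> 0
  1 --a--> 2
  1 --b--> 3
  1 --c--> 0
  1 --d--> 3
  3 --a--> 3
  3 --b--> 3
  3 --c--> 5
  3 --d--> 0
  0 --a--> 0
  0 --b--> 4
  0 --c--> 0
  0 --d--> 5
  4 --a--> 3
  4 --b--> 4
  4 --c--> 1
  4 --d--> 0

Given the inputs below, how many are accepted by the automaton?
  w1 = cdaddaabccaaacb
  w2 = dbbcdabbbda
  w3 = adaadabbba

w1: Trace: 5 -c-> 0 -d-> 5 -a-> 3 -d-> 0 -d-> 5 -a-> 3 -a-> 3 -b-> 3 -c-> 5 -c-> 0 -a-> 0 -a-> 0 -a-> 0 -c-> 0 -b-> 4  → end 4, rejected
w2: Trace: 5 -d-> 3 -b-> 3 -b-> 3 -c-> 5 -d-> 3 -a-> 3 -b-> 3 -b-> 3 -b-> 3 -d-> 0 -a-> 0  → end 0, rejected
w3: Trace: 5 -a-> 3 -d-> 0 -a-> 0 -a-> 0 -d-> 5 -a-> 3 -b-> 3 -b-> 3 -b-> 3 -a-> 3  → end 3, rejected

0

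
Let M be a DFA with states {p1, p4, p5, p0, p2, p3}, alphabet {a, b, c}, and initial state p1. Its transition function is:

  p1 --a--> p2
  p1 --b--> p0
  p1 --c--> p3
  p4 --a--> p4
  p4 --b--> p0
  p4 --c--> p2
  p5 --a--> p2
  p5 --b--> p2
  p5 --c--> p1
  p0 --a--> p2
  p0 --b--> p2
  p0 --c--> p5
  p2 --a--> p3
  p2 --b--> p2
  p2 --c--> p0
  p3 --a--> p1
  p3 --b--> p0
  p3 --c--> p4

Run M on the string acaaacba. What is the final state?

p2

Trace: p1 -a-> p2 -c-> p0 -a-> p2 -a-> p3 -a-> p1 -c-> p3 -b-> p0 -a-> p2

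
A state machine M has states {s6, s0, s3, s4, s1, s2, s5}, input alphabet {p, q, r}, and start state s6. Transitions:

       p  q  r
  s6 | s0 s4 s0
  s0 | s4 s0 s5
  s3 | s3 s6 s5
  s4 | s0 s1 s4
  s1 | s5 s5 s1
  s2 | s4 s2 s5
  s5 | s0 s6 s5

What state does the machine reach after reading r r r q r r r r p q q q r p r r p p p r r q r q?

s0

start at s6
read 'r': s6 → s0
read 'r': s0 → s5
read 'r': s5 → s5
read 'q': s5 → s6
read 'r': s6 → s0
read 'r': s0 → s5
read 'r': s5 → s5
read 'r': s5 → s5
read 'p': s5 → s0
read 'q': s0 → s0
read 'q': s0 → s0
read 'q': s0 → s0
read 'r': s0 → s5
read 'p': s5 → s0
read 'r': s0 → s5
read 'r': s5 → s5
read 'p': s5 → s0
read 'p': s0 → s4
read 'p': s4 → s0
read 'r': s0 → s5
read 'r': s5 → s5
read 'q': s5 → s6
read 'r': s6 → s0
read 'q': s0 → s0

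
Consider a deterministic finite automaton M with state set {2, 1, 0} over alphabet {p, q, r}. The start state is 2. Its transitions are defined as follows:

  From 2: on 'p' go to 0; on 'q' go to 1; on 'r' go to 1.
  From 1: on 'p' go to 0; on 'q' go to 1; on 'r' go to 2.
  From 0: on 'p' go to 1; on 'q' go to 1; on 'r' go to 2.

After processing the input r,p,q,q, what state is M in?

start at 2
read 'r': 2 → 1
read 'p': 1 → 0
read 'q': 0 → 1
read 'q': 1 → 1

1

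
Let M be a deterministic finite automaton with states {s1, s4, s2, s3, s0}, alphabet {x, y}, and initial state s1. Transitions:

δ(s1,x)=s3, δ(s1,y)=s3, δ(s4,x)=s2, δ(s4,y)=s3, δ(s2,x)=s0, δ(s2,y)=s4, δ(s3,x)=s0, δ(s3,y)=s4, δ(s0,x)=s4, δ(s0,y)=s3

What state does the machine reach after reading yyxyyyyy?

s4

start at s1
read 'y': s1 → s3
read 'y': s3 → s4
read 'x': s4 → s2
read 'y': s2 → s4
read 'y': s4 → s3
read 'y': s3 → s4
read 'y': s4 → s3
read 'y': s3 → s4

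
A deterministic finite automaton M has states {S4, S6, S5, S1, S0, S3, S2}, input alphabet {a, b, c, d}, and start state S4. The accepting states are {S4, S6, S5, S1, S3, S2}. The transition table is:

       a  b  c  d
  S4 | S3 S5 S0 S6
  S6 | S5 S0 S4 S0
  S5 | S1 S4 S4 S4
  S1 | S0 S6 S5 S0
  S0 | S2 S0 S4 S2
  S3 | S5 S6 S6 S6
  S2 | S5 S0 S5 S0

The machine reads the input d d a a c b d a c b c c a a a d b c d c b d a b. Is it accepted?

Trace: S4 -d-> S6 -d-> S0 -a-> S2 -a-> S5 -c-> S4 -b-> S5 -d-> S4 -a-> S3 -c-> S6 -b-> S0 -c-> S4 -c-> S0 -a-> S2 -a-> S5 -a-> S1 -d-> S0 -b-> S0 -c-> S4 -d-> S6 -c-> S4 -b-> S5 -d-> S4 -a-> S3 -b-> S6
End state S6 is accepting.

Yes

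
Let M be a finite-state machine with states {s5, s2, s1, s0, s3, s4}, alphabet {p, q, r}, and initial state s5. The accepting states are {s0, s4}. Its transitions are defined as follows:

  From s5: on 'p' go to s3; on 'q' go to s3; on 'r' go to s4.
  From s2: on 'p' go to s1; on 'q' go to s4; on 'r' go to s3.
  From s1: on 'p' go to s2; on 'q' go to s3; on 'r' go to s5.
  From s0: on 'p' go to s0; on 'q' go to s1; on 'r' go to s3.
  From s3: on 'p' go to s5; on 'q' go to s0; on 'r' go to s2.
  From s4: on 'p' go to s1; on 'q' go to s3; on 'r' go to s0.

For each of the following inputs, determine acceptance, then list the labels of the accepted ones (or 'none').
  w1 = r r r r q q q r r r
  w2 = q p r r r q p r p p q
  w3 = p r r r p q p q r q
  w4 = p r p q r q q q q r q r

w2, w3

w1: Trace: s5 -r-> s4 -r-> s0 -r-> s3 -r-> s2 -q-> s4 -q-> s3 -q-> s0 -r-> s3 -r-> s2 -r-> s3  → end s3, rejected
w2: Trace: s5 -q-> s3 -p-> s5 -r-> s4 -r-> s0 -r-> s3 -q-> s0 -p-> s0 -r-> s3 -p-> s5 -p-> s3 -q-> s0  → end s0, accepted
w3: Trace: s5 -p-> s3 -r-> s2 -r-> s3 -r-> s2 -p-> s1 -q-> s3 -p-> s5 -q-> s3 -r-> s2 -q-> s4  → end s4, accepted
w4: Trace: s5 -p-> s3 -r-> s2 -p-> s1 -q-> s3 -r-> s2 -q-> s4 -q-> s3 -q-> s0 -q-> s1 -r-> s5 -q-> s3 -r-> s2  → end s2, rejected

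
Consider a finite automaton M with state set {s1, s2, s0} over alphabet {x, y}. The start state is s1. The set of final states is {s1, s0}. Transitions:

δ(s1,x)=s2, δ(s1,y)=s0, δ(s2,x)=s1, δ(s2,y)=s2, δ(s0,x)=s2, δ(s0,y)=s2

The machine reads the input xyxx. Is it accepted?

start at s1
read 'x': s1 → s2
read 'y': s2 → s2
read 'x': s2 → s1
read 'x': s1 → s2
End state s2 is not accepting.

No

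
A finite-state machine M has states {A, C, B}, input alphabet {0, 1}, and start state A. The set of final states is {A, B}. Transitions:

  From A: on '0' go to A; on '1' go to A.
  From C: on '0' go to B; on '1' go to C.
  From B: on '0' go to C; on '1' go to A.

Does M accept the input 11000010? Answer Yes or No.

A → A → A → A → A → A → A → A → A
End state A is accepting.

Yes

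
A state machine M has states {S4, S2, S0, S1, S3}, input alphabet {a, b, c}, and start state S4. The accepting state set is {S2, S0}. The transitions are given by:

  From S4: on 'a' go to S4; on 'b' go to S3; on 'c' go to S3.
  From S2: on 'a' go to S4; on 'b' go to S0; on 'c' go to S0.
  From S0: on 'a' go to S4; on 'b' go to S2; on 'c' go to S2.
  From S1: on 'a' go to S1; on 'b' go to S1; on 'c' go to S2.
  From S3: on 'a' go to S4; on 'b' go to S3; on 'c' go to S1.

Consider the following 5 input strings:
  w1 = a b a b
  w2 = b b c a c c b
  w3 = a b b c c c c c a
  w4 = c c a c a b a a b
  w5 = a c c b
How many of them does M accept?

1

w1: Trace: S4 -a-> S4 -b-> S3 -a-> S4 -b-> S3  → end S3, rejected
w2: Trace: S4 -b-> S3 -b-> S3 -c-> S1 -a-> S1 -c-> S2 -c-> S0 -b-> S2  → end S2, accepted
w3: Trace: S4 -a-> S4 -b-> S3 -b-> S3 -c-> S1 -c-> S2 -c-> S0 -c-> S2 -c-> S0 -a-> S4  → end S4, rejected
w4: Trace: S4 -c-> S3 -c-> S1 -a-> S1 -c-> S2 -a-> S4 -b-> S3 -a-> S4 -a-> S4 -b-> S3  → end S3, rejected
w5: Trace: S4 -a-> S4 -c-> S3 -c-> S1 -b-> S1  → end S1, rejected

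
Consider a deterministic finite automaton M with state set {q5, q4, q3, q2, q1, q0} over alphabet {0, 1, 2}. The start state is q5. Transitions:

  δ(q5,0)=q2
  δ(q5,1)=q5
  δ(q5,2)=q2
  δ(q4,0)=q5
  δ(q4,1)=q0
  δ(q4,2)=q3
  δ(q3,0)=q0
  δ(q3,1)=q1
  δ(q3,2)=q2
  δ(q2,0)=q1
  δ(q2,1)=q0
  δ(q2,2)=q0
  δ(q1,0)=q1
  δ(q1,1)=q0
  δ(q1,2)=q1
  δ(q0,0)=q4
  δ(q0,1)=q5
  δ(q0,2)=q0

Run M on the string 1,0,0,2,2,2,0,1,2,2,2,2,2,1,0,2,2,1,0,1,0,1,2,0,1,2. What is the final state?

q5 → q5 → q2 → q1 → q1 → q1 → q1 → q1 → q0 → q0 → q0 → q0 → q0 → q0 → q5 → q2 → q0 → q0 → q5 → q2 → q0 → q4 → q0 → q0 → q4 → q0 → q0

q0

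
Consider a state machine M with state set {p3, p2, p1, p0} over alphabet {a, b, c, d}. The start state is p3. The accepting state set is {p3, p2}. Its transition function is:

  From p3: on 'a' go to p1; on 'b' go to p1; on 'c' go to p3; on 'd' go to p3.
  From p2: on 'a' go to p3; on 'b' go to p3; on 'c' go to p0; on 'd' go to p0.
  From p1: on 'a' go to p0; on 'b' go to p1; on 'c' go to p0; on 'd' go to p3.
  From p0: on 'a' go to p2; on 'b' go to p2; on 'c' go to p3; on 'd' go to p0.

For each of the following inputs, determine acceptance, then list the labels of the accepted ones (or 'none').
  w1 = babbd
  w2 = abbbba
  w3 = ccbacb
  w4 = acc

w1:
  start at p3
  read 'b': p3 → p1
  read 'a': p1 → p0
  read 'b': p0 → p2
  read 'b': p2 → p3
  read 'd': p3 → p3
  end p3, accepted
w2:
  start at p3
  read 'a': p3 → p1
  read 'b': p1 → p1
  read 'b': p1 → p1
  read 'b': p1 → p1
  read 'b': p1 → p1
  read 'a': p1 → p0
  end p0, rejected
w3:
  start at p3
  read 'c': p3 → p3
  read 'c': p3 → p3
  read 'b': p3 → p1
  read 'a': p1 → p0
  read 'c': p0 → p3
  read 'b': p3 → p1
  end p1, rejected
w4:
  start at p3
  read 'a': p3 → p1
  read 'c': p1 → p0
  read 'c': p0 → p3
  end p3, accepted

w1, w4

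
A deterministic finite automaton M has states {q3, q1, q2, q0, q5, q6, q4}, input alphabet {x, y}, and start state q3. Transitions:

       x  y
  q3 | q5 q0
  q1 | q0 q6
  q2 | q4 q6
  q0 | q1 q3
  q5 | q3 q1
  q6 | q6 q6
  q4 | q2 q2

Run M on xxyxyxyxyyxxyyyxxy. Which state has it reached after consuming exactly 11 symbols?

q6

q3 → q5 → q3 → q0 → q1 → q6 → q6 → q6 → q6 → q6 → q6 → q6
After 11 symbols: q6.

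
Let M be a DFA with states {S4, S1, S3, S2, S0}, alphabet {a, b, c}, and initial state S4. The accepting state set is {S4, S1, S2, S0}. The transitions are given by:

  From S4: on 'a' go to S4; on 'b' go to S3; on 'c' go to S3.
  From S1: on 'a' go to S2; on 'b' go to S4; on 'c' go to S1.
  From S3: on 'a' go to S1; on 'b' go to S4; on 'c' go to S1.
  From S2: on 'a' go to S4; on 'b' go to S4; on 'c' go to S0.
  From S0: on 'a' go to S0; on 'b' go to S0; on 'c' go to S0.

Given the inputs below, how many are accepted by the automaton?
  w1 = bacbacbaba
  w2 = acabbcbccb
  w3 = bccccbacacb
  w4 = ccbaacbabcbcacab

w1: S4 → S3 → S1 → S1 → S4 → S4 → S3 → S4 → S4 → S3 → S1  → end S1, accepted
w2: S4 → S4 → S3 → S1 → S4 → S3 → S1 → S4 → S3 → S1 → S4  → end S4, accepted
w3: S4 → S3 → S1 → S1 → S1 → S1 → S4 → S4 → S3 → S1 → S1 → S4  → end S4, accepted
w4: S4 → S3 → S1 → S4 → S4 → S4 → S3 → S4 → S4 → S3 → S1 → S4 → S3 → S1 → S1 → S2 → S4  → end S4, accepted

4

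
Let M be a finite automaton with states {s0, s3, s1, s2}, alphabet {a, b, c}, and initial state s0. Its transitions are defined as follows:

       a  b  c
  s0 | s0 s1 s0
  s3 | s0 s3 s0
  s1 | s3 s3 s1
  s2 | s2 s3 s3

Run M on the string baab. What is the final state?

Trace: s0 -b-> s1 -a-> s3 -a-> s0 -b-> s1

s1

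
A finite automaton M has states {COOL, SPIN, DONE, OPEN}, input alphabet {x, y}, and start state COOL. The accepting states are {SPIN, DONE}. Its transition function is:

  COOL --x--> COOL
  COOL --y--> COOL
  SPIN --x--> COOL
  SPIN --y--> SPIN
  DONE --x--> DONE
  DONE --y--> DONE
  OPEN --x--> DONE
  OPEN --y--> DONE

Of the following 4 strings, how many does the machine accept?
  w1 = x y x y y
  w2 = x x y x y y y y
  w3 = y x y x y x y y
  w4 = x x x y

0

w1: COOL → COOL → COOL → COOL → COOL → COOL  → end COOL, rejected
w2: COOL → COOL → COOL → COOL → COOL → COOL → COOL → COOL → COOL  → end COOL, rejected
w3: COOL → COOL → COOL → COOL → COOL → COOL → COOL → COOL → COOL  → end COOL, rejected
w4: COOL → COOL → COOL → COOL → COOL  → end COOL, rejected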